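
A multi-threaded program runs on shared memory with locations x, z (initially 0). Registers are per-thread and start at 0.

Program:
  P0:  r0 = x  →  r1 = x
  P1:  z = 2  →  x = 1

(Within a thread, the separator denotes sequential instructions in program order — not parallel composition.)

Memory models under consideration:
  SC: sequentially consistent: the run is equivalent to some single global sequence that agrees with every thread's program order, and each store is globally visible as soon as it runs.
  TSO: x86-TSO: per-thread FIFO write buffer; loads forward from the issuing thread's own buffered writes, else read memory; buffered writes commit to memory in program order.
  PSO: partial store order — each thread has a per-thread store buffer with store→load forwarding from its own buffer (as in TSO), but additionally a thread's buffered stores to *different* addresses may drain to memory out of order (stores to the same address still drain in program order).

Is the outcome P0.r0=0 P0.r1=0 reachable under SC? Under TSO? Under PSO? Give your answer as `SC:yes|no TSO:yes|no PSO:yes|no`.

outcome vector order: (P0.r0,P0.r1)
SC (3): <0 0> <0 1> <1 1>
TSO (3): <0 0> <0 1> <1 1>
PSO (3): <0 0> <0 1> <1 1>
target <0 0> ∈ {SC,TSO,PSO}

SC:yes TSO:yes PSO:yes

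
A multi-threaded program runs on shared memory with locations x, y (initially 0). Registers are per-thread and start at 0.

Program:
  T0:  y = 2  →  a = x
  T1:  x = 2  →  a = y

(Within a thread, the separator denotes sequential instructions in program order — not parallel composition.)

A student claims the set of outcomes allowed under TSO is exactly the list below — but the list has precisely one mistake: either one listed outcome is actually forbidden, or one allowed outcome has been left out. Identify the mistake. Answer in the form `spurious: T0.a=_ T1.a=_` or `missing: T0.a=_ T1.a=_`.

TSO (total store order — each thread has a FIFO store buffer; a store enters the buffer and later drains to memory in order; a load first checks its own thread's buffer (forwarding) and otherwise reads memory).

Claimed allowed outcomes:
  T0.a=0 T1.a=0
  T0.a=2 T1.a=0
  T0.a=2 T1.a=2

outcome vector order: (T0.a,T1.a)
TSO (4): 00, 02, 20, 22
TSO∖claimed = {02}

missing: T0.a=0 T1.a=2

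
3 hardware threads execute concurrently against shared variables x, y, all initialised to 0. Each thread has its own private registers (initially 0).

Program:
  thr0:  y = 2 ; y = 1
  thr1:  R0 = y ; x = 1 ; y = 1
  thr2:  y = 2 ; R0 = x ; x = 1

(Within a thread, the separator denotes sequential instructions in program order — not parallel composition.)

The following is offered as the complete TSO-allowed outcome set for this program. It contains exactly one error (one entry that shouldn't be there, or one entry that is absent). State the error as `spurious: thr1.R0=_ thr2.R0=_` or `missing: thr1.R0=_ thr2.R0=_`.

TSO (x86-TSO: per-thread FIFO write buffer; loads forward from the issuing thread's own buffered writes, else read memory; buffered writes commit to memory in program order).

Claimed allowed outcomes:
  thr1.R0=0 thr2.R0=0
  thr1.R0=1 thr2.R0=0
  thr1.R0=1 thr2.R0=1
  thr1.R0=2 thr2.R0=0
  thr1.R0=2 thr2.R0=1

missing: thr1.R0=0 thr2.R0=1

outcome vector order: (thr1.R0,thr2.R0)
[TSO] allowed = {0/0 0/1 1/0 1/1 2/0 2/1}
TSO∖claimed = {0/1}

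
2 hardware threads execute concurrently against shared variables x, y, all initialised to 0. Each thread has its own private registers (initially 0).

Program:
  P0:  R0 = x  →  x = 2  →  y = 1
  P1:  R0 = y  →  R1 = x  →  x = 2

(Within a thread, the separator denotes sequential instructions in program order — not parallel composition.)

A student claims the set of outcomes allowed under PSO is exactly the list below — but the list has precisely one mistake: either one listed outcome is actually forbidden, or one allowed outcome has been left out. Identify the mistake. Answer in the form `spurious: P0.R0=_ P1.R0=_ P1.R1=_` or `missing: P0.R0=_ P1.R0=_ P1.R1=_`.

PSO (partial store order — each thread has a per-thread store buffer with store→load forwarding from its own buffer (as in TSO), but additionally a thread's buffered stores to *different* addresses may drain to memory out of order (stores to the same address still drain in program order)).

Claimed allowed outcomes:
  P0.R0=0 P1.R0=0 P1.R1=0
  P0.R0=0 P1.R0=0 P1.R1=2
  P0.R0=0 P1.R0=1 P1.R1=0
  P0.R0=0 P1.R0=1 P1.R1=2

missing: P0.R0=2 P1.R0=0 P1.R1=0

outcome vector order: (P0.R0,P1.R0,P1.R1)
under PSO → (0,0,0); (0,0,2); (0,1,0); (0,1,2); (2,0,0)
PSO∖claimed = {(2,0,0)}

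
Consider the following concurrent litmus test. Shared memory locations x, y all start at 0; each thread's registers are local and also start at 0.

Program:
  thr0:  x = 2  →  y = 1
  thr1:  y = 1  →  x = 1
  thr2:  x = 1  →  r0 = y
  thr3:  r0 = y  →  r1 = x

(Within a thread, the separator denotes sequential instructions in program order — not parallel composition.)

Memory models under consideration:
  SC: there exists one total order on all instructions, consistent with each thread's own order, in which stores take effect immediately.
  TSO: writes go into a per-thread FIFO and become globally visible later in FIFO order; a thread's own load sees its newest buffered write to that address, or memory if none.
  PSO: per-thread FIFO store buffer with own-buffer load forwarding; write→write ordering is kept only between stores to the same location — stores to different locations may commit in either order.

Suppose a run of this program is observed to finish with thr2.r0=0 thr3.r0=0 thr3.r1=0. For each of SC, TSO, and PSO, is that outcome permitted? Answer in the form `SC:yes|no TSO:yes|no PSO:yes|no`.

outcome vector order: (thr2.r0,thr3.r0,thr3.r1)
under SC → <0 0 0>, <0 0 1>, <0 0 2>, <0 1 1>, <0 1 2>, <1 0 0>, <1 0 1>, <1 0 2>, <1 1 0>, <1 1 1>, <1 1 2>
under TSO → <0 0 0>, <0 0 1>, <0 0 2>, <0 1 0>, <0 1 1>, <0 1 2>, <1 0 0>, <1 0 1>, <1 0 2>, <1 1 0>, <1 1 1>, <1 1 2>
under PSO → <0 0 0>, <0 0 1>, <0 0 2>, <0 1 0>, <0 1 1>, <0 1 2>, <1 0 0>, <1 0 1>, <1 0 2>, <1 1 0>, <1 1 1>, <1 1 2>
target <0 0 0> ∈ {SC,TSO,PSO}

SC:yes TSO:yes PSO:yes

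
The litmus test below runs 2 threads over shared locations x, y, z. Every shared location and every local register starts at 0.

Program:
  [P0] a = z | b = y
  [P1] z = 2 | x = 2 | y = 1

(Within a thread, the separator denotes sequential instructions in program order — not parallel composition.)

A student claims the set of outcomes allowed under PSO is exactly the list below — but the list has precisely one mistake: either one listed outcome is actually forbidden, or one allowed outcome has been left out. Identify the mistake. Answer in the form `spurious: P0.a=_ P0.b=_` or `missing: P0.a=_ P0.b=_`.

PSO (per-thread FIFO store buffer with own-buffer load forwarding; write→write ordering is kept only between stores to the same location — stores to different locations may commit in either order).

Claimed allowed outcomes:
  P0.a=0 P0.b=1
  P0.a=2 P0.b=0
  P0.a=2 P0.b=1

missing: P0.a=0 P0.b=0

outcome vector order: (P0.a,P0.b)
PSO: 4 outcomes — {00 01 20 21}
PSO∖claimed = {00}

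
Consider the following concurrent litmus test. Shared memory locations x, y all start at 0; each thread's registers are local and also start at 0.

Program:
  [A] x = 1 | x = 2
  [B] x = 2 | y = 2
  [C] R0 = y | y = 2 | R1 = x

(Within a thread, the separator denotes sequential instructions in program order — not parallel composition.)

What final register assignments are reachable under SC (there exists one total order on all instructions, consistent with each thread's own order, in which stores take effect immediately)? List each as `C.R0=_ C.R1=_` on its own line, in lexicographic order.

outcome vector order: (C.R0,C.R1)
|SC outcomes| = 5

C.R0=0 C.R1=0
C.R0=0 C.R1=1
C.R0=0 C.R1=2
C.R0=2 C.R1=1
C.R0=2 C.R1=2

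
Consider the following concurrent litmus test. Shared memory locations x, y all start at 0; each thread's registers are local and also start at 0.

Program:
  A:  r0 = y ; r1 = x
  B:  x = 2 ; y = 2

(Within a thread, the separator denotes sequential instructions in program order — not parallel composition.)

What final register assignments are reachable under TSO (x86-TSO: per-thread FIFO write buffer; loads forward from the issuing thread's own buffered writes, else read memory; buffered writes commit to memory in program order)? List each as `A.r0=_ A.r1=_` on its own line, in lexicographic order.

A.r0=0 A.r1=0
A.r0=0 A.r1=2
A.r0=2 A.r1=2

outcome vector order: (A.r0,A.r1)
|TSO outcomes| = 3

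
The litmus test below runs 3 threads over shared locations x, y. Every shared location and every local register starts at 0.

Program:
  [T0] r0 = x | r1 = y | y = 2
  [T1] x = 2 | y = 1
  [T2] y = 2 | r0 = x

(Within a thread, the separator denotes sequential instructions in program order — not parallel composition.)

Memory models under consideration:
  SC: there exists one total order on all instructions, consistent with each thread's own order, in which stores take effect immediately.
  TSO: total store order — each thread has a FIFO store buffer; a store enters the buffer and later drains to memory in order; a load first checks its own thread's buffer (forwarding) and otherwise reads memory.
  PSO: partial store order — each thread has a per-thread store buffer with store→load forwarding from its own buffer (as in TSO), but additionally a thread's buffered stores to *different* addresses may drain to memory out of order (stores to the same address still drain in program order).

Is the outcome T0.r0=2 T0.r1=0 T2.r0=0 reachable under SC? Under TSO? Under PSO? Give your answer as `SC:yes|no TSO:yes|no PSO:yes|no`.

SC:no TSO:yes PSO:yes

outcome vector order: (T0.r0,T0.r1,T2.r0)
SC: 11 outcomes — {000 002 010 012 020 022 202 210 212 220 222}
TSO: 12 outcomes — {000 002 010 012 020 022 200 202 210 212 220 222}
PSO: 12 outcomes — {000 002 010 012 020 022 200 202 210 212 220 222}
target 200 ∈ {TSO,PSO}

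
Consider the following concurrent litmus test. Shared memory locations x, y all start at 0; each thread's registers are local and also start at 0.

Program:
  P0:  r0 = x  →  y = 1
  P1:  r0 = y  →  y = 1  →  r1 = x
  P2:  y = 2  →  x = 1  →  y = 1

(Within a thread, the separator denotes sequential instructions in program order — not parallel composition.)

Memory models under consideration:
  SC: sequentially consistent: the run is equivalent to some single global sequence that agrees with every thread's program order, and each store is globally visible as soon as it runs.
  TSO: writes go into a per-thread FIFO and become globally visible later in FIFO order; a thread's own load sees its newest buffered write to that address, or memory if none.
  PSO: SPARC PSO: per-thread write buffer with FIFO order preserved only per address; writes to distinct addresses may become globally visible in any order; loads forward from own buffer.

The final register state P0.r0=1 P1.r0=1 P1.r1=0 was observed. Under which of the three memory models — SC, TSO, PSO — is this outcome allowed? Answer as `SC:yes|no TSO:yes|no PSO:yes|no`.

outcome vector order: (P0.r0,P1.r0,P1.r1)
SC: 11 outcomes — {(0,0,0), (0,0,1), (0,1,0), (0,1,1), (0,2,0), (0,2,1), (1,0,0), (1,0,1), (1,1,1), (1,2,0), (1,2,1)}
TSO: 11 outcomes — {(0,0,0), (0,0,1), (0,1,0), (0,1,1), (0,2,0), (0,2,1), (1,0,0), (1,0,1), (1,1,1), (1,2,0), (1,2,1)}
PSO: 12 outcomes — {(0,0,0), (0,0,1), (0,1,0), (0,1,1), (0,2,0), (0,2,1), (1,0,0), (1,0,1), (1,1,0), (1,1,1), (1,2,0), (1,2,1)}
target (1,1,0) ∈ {PSO}

SC:no TSO:no PSO:yes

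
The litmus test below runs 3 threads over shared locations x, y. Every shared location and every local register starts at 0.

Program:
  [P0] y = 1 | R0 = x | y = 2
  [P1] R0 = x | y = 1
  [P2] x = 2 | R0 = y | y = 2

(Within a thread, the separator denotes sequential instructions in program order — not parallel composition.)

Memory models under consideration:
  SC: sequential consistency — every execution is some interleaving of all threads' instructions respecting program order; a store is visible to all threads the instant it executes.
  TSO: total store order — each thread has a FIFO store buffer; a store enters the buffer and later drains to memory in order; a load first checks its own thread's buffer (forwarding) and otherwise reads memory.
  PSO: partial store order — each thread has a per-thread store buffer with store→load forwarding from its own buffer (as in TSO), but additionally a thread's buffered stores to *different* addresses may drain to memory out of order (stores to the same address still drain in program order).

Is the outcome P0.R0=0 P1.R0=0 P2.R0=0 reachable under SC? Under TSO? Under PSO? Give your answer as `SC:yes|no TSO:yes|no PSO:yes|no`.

outcome vector order: (P0.R0,P1.R0,P2.R0)
SC (10): 0/0/1; 0/0/2; 0/2/1; 0/2/2; 2/0/0; 2/0/1; 2/0/2; 2/2/0; 2/2/1; 2/2/2
TSO (12): 0/0/0; 0/0/1; 0/0/2; 0/2/0; 0/2/1; 0/2/2; 2/0/0; 2/0/1; 2/0/2; 2/2/0; 2/2/1; 2/2/2
PSO (12): 0/0/0; 0/0/1; 0/0/2; 0/2/0; 0/2/1; 0/2/2; 2/0/0; 2/0/1; 2/0/2; 2/2/0; 2/2/1; 2/2/2
target 0/0/0 ∈ {TSO,PSO}

SC:no TSO:yes PSO:yes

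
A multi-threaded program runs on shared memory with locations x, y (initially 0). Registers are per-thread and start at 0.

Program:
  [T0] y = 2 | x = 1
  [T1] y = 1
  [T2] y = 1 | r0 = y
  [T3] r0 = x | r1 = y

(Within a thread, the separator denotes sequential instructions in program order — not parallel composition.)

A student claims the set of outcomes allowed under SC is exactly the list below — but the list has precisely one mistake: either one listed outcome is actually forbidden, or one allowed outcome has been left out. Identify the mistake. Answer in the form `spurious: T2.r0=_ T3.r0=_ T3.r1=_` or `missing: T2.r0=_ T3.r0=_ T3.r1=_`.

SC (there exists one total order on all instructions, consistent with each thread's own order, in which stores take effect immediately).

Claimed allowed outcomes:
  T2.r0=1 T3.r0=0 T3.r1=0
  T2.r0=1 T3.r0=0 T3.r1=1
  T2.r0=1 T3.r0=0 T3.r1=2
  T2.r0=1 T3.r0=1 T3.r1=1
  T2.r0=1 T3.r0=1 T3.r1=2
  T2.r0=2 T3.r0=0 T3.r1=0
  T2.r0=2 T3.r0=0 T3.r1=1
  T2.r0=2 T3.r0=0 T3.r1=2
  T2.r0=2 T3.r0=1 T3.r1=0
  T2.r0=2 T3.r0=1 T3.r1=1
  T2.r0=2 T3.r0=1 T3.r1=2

spurious: T2.r0=2 T3.r0=1 T3.r1=0

outcome vector order: (T2.r0,T3.r0,T3.r1)
[SC] allowed = {<1 0 0>, <1 0 1>, <1 0 2>, <1 1 1>, <1 1 2>, <2 0 0>, <2 0 1>, <2 0 2>, <2 1 1>, <2 1 2>}
claimed∖SC = {<2 1 0>}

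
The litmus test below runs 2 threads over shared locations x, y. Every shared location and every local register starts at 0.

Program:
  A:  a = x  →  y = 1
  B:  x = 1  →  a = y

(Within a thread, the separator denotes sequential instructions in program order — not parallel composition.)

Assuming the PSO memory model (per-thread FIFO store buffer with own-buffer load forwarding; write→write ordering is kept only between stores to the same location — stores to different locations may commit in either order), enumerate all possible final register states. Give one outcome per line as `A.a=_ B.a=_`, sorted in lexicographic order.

A.a=0 B.a=0
A.a=0 B.a=1
A.a=1 B.a=0
A.a=1 B.a=1

outcome vector order: (A.a,B.a)
|PSO outcomes| = 4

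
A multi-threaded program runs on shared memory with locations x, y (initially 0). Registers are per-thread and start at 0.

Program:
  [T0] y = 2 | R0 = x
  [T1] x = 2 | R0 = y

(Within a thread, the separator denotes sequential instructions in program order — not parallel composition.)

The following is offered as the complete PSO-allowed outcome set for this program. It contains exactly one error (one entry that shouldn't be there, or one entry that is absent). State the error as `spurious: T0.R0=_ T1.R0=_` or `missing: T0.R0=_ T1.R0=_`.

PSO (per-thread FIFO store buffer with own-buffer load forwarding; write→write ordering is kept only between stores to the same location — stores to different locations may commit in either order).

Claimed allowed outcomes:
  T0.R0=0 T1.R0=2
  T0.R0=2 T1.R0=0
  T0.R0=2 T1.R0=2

outcome vector order: (T0.R0,T1.R0)
[PSO] allowed = {0/0; 0/2; 2/0; 2/2}
PSO∖claimed = {0/0}

missing: T0.R0=0 T1.R0=0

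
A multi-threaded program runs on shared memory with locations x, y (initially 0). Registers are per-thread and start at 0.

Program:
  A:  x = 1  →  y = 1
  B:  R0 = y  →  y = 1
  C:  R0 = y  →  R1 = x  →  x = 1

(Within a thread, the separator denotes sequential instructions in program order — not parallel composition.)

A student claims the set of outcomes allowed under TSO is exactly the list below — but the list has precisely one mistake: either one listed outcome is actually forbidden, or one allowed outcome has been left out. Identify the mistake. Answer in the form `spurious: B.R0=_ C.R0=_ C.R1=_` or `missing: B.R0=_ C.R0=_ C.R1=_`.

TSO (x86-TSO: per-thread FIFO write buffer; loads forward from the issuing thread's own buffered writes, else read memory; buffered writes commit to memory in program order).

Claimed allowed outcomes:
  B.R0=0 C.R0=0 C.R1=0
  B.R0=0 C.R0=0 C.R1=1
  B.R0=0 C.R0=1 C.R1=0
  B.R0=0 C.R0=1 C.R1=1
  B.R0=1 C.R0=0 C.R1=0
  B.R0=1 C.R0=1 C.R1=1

missing: B.R0=1 C.R0=0 C.R1=1

outcome vector order: (B.R0,C.R0,C.R1)
under TSO → <0 0 0>, <0 0 1>, <0 1 0>, <0 1 1>, <1 0 0>, <1 0 1>, <1 1 1>
TSO∖claimed = {<1 0 1>}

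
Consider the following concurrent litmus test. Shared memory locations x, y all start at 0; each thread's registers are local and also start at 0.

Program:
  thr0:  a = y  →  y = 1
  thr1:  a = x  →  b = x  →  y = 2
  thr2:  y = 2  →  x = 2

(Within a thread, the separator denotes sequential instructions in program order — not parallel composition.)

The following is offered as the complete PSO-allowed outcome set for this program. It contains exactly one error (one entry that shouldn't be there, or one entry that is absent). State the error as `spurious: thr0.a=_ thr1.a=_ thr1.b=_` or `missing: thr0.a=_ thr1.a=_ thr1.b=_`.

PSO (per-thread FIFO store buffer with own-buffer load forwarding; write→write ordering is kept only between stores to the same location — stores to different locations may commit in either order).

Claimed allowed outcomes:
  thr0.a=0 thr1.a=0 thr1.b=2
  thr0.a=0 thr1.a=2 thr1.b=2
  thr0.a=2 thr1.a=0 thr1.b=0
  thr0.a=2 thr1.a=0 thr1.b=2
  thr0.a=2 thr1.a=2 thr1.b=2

missing: thr0.a=0 thr1.a=0 thr1.b=0

outcome vector order: (thr0.a,thr1.a,thr1.b)
[PSO] allowed = {000, 002, 022, 200, 202, 222}
PSO∖claimed = {000}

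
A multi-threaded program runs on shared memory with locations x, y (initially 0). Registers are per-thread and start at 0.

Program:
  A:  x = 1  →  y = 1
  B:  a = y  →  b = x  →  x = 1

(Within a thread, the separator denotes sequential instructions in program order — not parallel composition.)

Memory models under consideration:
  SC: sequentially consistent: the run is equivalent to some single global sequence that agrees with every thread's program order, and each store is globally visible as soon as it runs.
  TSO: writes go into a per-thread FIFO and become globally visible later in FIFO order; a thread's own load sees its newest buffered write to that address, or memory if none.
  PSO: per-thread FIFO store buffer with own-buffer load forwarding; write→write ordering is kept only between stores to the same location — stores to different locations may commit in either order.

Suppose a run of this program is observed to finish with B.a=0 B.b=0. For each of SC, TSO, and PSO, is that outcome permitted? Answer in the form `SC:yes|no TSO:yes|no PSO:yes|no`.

outcome vector order: (B.a,B.b)
under SC → 0/0; 0/1; 1/1
under TSO → 0/0; 0/1; 1/1
under PSO → 0/0; 0/1; 1/0; 1/1
target 0/0 ∈ {SC,TSO,PSO}

SC:yes TSO:yes PSO:yes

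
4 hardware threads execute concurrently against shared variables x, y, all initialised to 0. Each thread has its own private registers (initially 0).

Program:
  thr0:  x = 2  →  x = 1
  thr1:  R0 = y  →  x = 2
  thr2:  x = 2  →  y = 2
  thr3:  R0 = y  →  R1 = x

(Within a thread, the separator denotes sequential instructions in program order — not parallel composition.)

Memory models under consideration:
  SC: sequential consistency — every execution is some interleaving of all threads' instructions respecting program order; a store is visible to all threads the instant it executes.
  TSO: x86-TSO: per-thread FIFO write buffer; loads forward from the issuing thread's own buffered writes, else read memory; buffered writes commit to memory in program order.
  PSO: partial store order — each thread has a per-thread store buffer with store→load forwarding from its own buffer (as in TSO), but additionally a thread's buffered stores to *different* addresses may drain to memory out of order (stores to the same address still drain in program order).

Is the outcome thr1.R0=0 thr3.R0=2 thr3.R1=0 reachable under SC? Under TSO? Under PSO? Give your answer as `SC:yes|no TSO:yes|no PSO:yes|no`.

SC:no TSO:no PSO:yes

outcome vector order: (thr1.R0,thr3.R0,thr3.R1)
[SC] allowed = {000 001 002 021 022 200 201 202 221 222}
[TSO] allowed = {000 001 002 021 022 200 201 202 221 222}
[PSO] allowed = {000 001 002 020 021 022 200 201 202 220 221 222}
target 020 ∈ {PSO}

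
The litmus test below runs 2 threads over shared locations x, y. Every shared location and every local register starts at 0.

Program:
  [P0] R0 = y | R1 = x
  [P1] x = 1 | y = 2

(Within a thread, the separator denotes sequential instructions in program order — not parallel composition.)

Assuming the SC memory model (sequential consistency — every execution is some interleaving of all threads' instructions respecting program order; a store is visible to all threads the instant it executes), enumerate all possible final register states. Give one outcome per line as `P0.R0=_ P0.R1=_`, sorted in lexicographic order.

P0.R0=0 P0.R1=0
P0.R0=0 P0.R1=1
P0.R0=2 P0.R1=1

outcome vector order: (P0.R0,P0.R1)
|SC outcomes| = 3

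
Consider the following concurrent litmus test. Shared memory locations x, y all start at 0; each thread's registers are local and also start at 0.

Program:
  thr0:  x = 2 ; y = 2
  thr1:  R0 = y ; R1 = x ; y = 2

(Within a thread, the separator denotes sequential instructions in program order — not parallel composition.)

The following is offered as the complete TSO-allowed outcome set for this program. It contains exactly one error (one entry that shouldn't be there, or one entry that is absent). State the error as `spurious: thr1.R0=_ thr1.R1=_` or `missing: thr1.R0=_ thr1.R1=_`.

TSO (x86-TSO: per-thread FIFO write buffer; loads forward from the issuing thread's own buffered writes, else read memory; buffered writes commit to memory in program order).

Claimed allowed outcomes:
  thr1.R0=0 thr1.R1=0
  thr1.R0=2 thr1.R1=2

missing: thr1.R0=0 thr1.R1=2

outcome vector order: (thr1.R0,thr1.R1)
TSO (3): (0,0) (0,2) (2,2)
TSO∖claimed = {(0,2)}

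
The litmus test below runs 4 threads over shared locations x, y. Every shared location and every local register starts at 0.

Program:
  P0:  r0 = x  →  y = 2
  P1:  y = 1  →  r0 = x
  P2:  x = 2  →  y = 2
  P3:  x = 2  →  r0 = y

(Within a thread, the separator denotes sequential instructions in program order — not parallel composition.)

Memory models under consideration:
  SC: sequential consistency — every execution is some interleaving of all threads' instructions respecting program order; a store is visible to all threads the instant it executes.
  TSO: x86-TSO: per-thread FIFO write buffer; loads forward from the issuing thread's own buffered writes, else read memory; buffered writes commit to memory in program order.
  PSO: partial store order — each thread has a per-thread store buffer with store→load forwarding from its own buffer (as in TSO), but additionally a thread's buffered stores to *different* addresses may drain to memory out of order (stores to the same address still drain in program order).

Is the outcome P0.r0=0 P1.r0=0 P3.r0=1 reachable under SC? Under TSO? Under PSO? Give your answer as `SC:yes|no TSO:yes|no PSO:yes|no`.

outcome vector order: (P0.r0,P1.r0,P3.r0)
[SC] allowed = {<0 0 1> <0 0 2> <0 2 0> <0 2 1> <0 2 2> <2 0 1> <2 0 2> <2 2 0> <2 2 1> <2 2 2>}
[TSO] allowed = {<0 0 0> <0 0 1> <0 0 2> <0 2 0> <0 2 1> <0 2 2> <2 0 0> <2 0 1> <2 0 2> <2 2 0> <2 2 1> <2 2 2>}
[PSO] allowed = {<0 0 0> <0 0 1> <0 0 2> <0 2 0> <0 2 1> <0 2 2> <2 0 0> <2 0 1> <2 0 2> <2 2 0> <2 2 1> <2 2 2>}
target <0 0 1> ∈ {SC,TSO,PSO}

SC:yes TSO:yes PSO:yes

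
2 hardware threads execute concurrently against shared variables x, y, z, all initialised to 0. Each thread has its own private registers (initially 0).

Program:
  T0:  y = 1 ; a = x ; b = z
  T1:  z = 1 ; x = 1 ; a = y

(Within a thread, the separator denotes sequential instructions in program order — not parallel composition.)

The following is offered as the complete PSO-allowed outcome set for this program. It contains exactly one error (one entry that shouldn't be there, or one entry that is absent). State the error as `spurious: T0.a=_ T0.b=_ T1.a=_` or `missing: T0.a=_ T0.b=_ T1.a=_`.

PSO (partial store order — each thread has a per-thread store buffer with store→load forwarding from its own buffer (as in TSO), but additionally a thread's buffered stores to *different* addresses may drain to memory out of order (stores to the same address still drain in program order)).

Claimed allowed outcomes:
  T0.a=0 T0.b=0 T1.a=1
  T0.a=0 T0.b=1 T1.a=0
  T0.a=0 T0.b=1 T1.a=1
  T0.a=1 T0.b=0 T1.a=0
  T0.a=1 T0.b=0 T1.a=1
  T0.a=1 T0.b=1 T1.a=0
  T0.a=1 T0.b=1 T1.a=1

missing: T0.a=0 T0.b=0 T1.a=0

outcome vector order: (T0.a,T0.b,T1.a)
PSO (8): 000 001 010 011 100 101 110 111
PSO∖claimed = {000}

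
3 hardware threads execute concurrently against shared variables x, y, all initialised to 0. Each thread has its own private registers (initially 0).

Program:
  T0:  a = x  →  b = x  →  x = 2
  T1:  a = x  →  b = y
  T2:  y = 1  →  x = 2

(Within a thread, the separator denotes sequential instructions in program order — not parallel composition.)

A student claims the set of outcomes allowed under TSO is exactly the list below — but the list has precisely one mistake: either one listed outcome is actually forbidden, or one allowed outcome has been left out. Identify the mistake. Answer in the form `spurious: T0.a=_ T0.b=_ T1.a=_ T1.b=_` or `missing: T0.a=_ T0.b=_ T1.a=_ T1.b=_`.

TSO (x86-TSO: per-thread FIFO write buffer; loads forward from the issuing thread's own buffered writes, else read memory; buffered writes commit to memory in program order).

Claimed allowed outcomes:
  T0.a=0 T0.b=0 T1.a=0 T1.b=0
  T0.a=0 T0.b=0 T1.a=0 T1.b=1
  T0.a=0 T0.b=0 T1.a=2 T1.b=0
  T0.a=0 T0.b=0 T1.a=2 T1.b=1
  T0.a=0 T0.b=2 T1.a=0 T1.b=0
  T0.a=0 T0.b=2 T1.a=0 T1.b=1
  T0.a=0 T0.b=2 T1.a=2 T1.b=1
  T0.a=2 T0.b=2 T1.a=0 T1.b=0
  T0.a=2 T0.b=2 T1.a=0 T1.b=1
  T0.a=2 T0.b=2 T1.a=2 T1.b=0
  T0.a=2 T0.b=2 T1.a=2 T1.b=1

spurious: T0.a=2 T0.b=2 T1.a=2 T1.b=0

outcome vector order: (T0.a,T0.b,T1.a,T1.b)
under TSO → (0,0,0,0); (0,0,0,1); (0,0,2,0); (0,0,2,1); (0,2,0,0); (0,2,0,1); (0,2,2,1); (2,2,0,0); (2,2,0,1); (2,2,2,1)
claimed∖TSO = {(2,2,2,0)}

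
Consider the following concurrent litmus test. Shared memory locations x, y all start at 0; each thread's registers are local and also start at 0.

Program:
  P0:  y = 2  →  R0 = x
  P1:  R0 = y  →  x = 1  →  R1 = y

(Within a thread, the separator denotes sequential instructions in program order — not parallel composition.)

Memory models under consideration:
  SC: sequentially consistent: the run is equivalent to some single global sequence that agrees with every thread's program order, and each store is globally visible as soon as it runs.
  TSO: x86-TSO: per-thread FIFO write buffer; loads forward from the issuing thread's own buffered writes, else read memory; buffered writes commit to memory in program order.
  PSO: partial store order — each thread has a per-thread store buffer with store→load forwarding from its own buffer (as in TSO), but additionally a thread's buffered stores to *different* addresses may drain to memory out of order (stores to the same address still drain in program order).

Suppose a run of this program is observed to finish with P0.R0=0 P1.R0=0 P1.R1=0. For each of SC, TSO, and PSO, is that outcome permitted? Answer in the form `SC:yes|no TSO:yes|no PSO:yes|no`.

outcome vector order: (P0.R0,P1.R0,P1.R1)
under SC → 002, 022, 100, 102, 122
under TSO → 000, 002, 022, 100, 102, 122
under PSO → 000, 002, 022, 100, 102, 122
target 000 ∈ {TSO,PSO}

SC:no TSO:yes PSO:yes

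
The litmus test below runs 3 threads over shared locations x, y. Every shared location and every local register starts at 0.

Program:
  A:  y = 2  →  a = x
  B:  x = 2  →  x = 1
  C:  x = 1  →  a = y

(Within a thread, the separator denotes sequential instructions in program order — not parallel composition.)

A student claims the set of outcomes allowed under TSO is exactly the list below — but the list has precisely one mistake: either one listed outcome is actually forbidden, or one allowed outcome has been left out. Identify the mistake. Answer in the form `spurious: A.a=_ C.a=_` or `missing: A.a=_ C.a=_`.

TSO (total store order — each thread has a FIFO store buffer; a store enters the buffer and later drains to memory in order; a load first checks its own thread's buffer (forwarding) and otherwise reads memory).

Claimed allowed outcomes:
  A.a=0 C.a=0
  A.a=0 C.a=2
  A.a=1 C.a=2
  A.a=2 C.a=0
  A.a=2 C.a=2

missing: A.a=1 C.a=0

outcome vector order: (A.a,C.a)
TSO: 6 outcomes — {0/0, 0/2, 1/0, 1/2, 2/0, 2/2}
TSO∖claimed = {1/0}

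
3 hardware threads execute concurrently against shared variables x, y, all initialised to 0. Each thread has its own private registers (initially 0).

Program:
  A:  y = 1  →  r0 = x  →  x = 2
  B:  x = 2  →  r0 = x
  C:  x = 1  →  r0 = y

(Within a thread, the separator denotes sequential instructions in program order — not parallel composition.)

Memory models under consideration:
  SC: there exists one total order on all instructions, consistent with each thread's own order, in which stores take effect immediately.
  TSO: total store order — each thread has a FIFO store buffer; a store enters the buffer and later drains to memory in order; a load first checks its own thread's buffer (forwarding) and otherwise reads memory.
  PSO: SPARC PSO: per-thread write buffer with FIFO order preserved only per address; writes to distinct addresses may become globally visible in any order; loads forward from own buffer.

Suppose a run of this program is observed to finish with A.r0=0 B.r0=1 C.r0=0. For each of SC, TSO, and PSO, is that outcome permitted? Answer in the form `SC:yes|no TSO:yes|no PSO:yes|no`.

SC:no TSO:yes PSO:yes

outcome vector order: (A.r0,B.r0,C.r0)
[SC] allowed = {0/1/1; 0/2/1; 1/1/0; 1/1/1; 1/2/0; 1/2/1; 2/1/1; 2/2/0; 2/2/1}
[TSO] allowed = {0/1/0; 0/1/1; 0/2/0; 0/2/1; 1/1/0; 1/1/1; 1/2/0; 1/2/1; 2/1/0; 2/1/1; 2/2/0; 2/2/1}
[PSO] allowed = {0/1/0; 0/1/1; 0/2/0; 0/2/1; 1/1/0; 1/1/1; 1/2/0; 1/2/1; 2/1/0; 2/1/1; 2/2/0; 2/2/1}
target 0/1/0 ∈ {TSO,PSO}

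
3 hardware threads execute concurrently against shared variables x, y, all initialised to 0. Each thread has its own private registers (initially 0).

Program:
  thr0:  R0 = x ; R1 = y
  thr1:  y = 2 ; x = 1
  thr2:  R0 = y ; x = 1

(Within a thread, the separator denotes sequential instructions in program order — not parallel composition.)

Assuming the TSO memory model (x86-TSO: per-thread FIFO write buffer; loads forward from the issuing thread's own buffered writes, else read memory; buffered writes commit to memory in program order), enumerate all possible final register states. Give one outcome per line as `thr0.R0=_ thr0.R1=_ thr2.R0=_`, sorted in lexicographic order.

thr0.R0=0 thr0.R1=0 thr2.R0=0
thr0.R0=0 thr0.R1=0 thr2.R0=2
thr0.R0=0 thr0.R1=2 thr2.R0=0
thr0.R0=0 thr0.R1=2 thr2.R0=2
thr0.R0=1 thr0.R1=0 thr2.R0=0
thr0.R0=1 thr0.R1=2 thr2.R0=0
thr0.R0=1 thr0.R1=2 thr2.R0=2

outcome vector order: (thr0.R0,thr0.R1,thr2.R0)
|TSO outcomes| = 7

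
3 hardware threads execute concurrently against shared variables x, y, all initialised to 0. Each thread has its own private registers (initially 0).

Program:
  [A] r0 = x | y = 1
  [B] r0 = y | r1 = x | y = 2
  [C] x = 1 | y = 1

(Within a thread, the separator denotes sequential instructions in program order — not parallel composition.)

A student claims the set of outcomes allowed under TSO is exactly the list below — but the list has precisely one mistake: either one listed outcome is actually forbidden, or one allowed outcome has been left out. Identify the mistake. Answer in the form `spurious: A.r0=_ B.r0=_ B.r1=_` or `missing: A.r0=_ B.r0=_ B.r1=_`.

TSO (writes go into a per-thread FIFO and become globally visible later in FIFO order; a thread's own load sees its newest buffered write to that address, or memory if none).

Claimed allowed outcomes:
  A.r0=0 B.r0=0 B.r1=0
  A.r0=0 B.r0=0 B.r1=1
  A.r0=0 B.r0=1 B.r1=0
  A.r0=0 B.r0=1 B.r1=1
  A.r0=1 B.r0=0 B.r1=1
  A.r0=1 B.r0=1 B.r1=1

missing: A.r0=1 B.r0=0 B.r1=0

outcome vector order: (A.r0,B.r0,B.r1)
[TSO] allowed = {<0 0 0>, <0 0 1>, <0 1 0>, <0 1 1>, <1 0 0>, <1 0 1>, <1 1 1>}
TSO∖claimed = {<1 0 0>}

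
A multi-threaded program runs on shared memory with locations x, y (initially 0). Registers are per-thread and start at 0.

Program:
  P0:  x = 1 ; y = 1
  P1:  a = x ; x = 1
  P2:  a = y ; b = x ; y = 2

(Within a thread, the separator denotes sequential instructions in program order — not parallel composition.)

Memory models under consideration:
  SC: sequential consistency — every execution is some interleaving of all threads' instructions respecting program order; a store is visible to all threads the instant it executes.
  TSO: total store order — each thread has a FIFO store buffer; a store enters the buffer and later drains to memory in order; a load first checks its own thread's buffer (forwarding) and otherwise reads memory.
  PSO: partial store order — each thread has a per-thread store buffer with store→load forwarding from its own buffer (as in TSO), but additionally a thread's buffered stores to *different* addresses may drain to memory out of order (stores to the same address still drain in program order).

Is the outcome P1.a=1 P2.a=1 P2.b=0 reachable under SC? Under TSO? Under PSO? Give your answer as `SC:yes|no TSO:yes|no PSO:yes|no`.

outcome vector order: (P1.a,P2.a,P2.b)
[SC] allowed = {000, 001, 011, 100, 101, 111}
[TSO] allowed = {000, 001, 011, 100, 101, 111}
[PSO] allowed = {000, 001, 010, 011, 100, 101, 110, 111}
target 110 ∈ {PSO}

SC:no TSO:no PSO:yes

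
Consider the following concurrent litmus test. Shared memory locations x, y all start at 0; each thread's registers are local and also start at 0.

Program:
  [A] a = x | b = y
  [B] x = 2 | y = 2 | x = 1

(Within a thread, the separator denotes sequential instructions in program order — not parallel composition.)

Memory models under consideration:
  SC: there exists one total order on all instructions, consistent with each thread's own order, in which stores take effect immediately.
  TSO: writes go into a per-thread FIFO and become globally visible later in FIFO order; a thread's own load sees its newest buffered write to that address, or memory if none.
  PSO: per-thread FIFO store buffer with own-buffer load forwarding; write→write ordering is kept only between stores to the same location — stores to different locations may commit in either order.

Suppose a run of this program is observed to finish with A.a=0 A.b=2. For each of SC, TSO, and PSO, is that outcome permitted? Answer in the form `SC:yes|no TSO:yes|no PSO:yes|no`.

SC:yes TSO:yes PSO:yes

outcome vector order: (A.a,A.b)
under SC → <0 0>, <0 2>, <1 2>, <2 0>, <2 2>
under TSO → <0 0>, <0 2>, <1 2>, <2 0>, <2 2>
under PSO → <0 0>, <0 2>, <1 0>, <1 2>, <2 0>, <2 2>
target <0 2> ∈ {SC,TSO,PSO}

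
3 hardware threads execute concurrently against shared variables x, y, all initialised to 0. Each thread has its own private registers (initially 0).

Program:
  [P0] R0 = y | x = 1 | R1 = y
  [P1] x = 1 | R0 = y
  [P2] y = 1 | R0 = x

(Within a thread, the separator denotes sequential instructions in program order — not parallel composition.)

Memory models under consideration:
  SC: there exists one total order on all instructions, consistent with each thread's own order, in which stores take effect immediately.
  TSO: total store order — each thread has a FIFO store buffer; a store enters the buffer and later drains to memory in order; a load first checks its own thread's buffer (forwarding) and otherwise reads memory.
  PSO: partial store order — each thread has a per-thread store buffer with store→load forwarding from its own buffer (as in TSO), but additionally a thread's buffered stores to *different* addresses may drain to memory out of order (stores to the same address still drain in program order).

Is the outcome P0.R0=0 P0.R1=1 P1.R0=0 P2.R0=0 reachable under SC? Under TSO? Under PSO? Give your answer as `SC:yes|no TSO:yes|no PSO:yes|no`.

outcome vector order: (P0.R0,P0.R1,P1.R0,P2.R0)
SC (8): (0,0,0,1) (0,0,1,1) (0,1,0,1) (0,1,1,0) (0,1,1,1) (1,1,0,1) (1,1,1,0) (1,1,1,1)
TSO (12): (0,0,0,0) (0,0,0,1) (0,0,1,0) (0,0,1,1) (0,1,0,0) (0,1,0,1) (0,1,1,0) (0,1,1,1) (1,1,0,0) (1,1,0,1) (1,1,1,0) (1,1,1,1)
PSO (12): (0,0,0,0) (0,0,0,1) (0,0,1,0) (0,0,1,1) (0,1,0,0) (0,1,0,1) (0,1,1,0) (0,1,1,1) (1,1,0,0) (1,1,0,1) (1,1,1,0) (1,1,1,1)
target (0,1,0,0) ∈ {TSO,PSO}

SC:no TSO:yes PSO:yes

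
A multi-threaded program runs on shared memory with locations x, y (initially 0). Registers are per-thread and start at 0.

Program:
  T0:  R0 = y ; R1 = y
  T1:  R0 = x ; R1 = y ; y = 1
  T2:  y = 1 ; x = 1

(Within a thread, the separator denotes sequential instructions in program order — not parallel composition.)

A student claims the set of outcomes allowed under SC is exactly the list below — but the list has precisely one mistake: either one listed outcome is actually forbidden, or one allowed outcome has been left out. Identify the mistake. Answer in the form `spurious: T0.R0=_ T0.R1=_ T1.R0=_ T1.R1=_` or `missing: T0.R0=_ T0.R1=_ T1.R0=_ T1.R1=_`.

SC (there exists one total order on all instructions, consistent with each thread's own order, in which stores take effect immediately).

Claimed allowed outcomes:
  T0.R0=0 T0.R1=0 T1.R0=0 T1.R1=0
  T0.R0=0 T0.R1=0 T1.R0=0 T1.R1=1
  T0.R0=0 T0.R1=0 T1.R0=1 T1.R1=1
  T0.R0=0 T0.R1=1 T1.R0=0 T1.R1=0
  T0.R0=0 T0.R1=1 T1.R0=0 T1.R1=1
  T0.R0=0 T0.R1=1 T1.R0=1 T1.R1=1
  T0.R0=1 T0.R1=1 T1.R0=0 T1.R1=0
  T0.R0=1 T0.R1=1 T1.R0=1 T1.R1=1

missing: T0.R0=1 T0.R1=1 T1.R0=0 T1.R1=1

outcome vector order: (T0.R0,T0.R1,T1.R0,T1.R1)
SC (9): <0 0 0 0> <0 0 0 1> <0 0 1 1> <0 1 0 0> <0 1 0 1> <0 1 1 1> <1 1 0 0> <1 1 0 1> <1 1 1 1>
SC∖claimed = {<1 1 0 1>}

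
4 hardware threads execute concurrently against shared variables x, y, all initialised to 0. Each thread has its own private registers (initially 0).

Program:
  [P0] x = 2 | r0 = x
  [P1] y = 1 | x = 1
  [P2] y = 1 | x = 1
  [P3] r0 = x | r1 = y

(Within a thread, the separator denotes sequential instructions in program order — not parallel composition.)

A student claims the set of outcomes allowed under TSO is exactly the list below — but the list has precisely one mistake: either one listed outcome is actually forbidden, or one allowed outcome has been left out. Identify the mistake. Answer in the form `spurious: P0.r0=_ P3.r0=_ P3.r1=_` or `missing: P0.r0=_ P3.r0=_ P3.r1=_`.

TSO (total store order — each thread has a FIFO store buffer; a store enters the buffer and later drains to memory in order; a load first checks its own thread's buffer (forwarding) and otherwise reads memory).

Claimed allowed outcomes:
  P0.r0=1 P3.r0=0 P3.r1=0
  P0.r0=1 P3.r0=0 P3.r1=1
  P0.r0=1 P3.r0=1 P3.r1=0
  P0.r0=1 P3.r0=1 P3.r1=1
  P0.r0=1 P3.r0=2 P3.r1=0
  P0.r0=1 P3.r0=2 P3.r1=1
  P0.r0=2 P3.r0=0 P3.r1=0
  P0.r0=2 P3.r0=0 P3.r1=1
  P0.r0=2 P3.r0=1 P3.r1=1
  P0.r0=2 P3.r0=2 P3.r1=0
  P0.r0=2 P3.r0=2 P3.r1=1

spurious: P0.r0=1 P3.r0=1 P3.r1=0

outcome vector order: (P0.r0,P3.r0,P3.r1)
TSO: 10 outcomes — {1/0/0, 1/0/1, 1/1/1, 1/2/0, 1/2/1, 2/0/0, 2/0/1, 2/1/1, 2/2/0, 2/2/1}
claimed∖TSO = {1/1/0}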